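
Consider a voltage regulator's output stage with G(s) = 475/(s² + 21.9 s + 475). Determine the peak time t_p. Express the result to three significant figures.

t_p ≈ 0.167 s

ω_n = √475 = 21.8 rad/s; ζ = 21.9/(2·21.8) = 0.502.
The damped frequency ω_d = ω_n√(1−ζ²) = 18.8 rad/s. Then t_p = π/ω_d = 0.167 s.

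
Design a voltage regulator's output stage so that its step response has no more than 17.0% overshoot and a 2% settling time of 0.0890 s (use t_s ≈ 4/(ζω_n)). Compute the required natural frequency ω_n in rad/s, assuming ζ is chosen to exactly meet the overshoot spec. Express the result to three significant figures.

From %OS = 100·exp(−πζ/√(1−ζ²)), invert to get ζ = −ln(OS)/√(π² + ln²(OS)) with OS = 0.170.
−ln 0.170 = 1.772, so ζ = 1.772/√(π² + 3.140) = 0.491.
From t_s ≈ 4/(ζω_n): ω_n = 4/(ζ·t_s) = 4/(0.491·0.0890) = 91.5 rad/s.

ω_n ≈ 91.5 rad/s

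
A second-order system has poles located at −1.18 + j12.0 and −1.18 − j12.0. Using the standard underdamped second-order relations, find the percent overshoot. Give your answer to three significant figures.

|pole| = ω_n = √(1.18² + 12.0²) = 12.1 rad/s; ζ = cos θ = σ/ω_n = 0.0979.
%OS = 100 e^{−πζ/√(1−ζ²)} with ζ = 0.0979 gives 73.4%.

%OS ≈ 73.4%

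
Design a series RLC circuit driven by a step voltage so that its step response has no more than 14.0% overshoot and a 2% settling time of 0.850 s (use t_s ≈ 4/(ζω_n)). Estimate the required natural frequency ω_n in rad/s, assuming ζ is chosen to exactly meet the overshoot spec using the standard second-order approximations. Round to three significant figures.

ω_n ≈ 8.87 rad/s

From %OS = 100·exp(−πζ/√(1−ζ²)), invert to get ζ = −ln(OS)/√(π² + ln²(OS)) with OS = 0.140.
−ln 0.140 = 1.966, so ζ = 1.966/√(π² + 3.866) = 0.531.
Then ω_n = 4/(ζ t_s) = 4/(0.531 × 0.850) = 8.87 rad/s.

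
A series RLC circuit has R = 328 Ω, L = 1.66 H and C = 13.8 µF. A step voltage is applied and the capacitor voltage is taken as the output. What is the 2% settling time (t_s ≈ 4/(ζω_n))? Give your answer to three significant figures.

For a series RLC circuit (capacitor voltage as output), ω_n = 1/√(LC) = 1/√(1.66 H · 13.8 µF) = 209 rad/s.
ζ = (R/2)·√(C/L) = (328/2)·√(13.8 µF/1.66 H) = 0.473.
t_s ≈ 4/(ζω_n) = 0.0405 s.

t_s ≈ 0.0405 s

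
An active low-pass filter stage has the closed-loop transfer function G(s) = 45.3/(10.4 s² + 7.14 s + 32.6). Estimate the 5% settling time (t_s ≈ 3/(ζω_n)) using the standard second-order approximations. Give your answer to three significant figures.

Dividing through by 10.4: denominator becomes s² + 0.6865 s + 3.135.
So ω_n = √3.135 = 1.77 rad/s and ζ = 0.6865/(2·1.77) = 0.194.
t_s ≈ 3/(ζω_n) = 8.74 s.

t_s ≈ 8.74 s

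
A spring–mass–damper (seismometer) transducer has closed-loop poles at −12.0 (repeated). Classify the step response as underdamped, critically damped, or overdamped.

Since there is a repeated negative-real pole, the response is critically damped.

critically damped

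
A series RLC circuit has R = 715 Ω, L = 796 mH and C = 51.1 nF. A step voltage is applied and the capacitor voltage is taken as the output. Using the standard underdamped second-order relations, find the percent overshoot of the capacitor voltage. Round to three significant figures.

%OS ≈ 75.1%

For a series RLC circuit (capacitor voltage as output), ω_n = 1/√(LC) = 1/√(796 mH · 51.1 nF) = 4960 rad/s.
ζ = (R/2)·√(C/L) = (715/2)·√(51.1 nF/796 mH) = 0.0906.
%OS = 100 e^{−πζ/√(1−ζ²)} with ζ = 0.0906 gives 75.1%.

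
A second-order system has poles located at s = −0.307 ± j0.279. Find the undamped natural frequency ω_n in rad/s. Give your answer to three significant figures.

ω_n ≈ 0.415 rad/s

|pole| = ω_n = √(0.307² + 0.279²) = 0.415 rad/s; ζ = cos θ = σ/ω_n = 0.740.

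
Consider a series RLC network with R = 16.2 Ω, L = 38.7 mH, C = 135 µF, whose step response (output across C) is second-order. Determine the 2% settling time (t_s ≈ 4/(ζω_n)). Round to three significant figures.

t_s ≈ 0.0191 s

For a series RLC circuit (capacitor voltage as output), ω_n = 1/√(LC) = 1/√(38.7 mH · 135 µF) = 437 rad/s.
ζ = (R/2)·√(C/L) = (16.2/2)·√(135 µF/38.7 mH) = 0.478.
t_s ≈ 4/(ζω_n) = 0.0191 s.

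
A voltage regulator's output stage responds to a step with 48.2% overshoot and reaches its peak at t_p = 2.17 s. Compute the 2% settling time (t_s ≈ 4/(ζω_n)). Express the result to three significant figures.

t_s ≈ 11.9 s

ζ from %OS: ζ = |ln 0.482|/√(π²+ln²0.482) = 0.226.
From t_p = π/ω_d, ω_d = π/2.17 = 1.45 rad/s, so ω_n = ω_d/√(1−ζ²) = 1.49 rad/s.
t_s ≈ 4/(ζω_n) = 4/(0.226·1.49) = 11.9 s.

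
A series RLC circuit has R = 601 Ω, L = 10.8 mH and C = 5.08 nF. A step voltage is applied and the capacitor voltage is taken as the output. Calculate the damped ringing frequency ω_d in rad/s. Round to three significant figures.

ω_d ≈ 132000 rad/s

For a series RLC circuit (capacitor voltage as output), ω_n = 1/√(LC) = 1/√(10.8 mH · 5.08 nF) = 135000 rad/s.
ζ = (R/2)·√(C/L) = (601/2)·√(5.08 nF/10.8 mH) = 0.206.
The damped frequency ω_d = ω_n√(1−ζ²) = 132000 rad/s.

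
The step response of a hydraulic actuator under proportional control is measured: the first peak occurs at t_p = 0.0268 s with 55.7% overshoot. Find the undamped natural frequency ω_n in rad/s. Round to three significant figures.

ζ from %OS: ζ = |ln 0.557|/√(π²+ln²0.557) = 0.183.
t_p = π/ω_d ⇒ ω_d = 117 rad/s; then ω_n = ω_d/√(1−ζ²) = 119 rad/s.

ω_n ≈ 119 rad/s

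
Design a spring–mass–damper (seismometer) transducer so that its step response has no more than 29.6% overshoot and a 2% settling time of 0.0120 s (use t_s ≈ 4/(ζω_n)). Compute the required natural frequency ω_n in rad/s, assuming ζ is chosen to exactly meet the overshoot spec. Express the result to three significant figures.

ζ = −ln(OS)/√(π² + (ln OS)²). With OS = 0.296, ln OS = −1.217 and ζ = 1.217/3.369 = 0.361.
Then ω_n = 4/(ζ t_s) = 4/(0.361 × 0.0120) = 923 rad/s.

ω_n ≈ 923 rad/s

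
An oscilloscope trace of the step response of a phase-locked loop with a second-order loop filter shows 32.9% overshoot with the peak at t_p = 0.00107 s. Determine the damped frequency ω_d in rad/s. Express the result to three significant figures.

t_p = π/ω_d, so ω_d = π/0.00107 = 2940 rad/s.

ω_d ≈ 2940 rad/s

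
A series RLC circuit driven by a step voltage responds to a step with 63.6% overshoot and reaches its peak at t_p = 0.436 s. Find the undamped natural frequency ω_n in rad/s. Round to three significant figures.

ω_n ≈ 7.28 rad/s

From the overshoot, ζ = −ln(OS)/√(π²+ln²(OS)) = 0.143.
t_p = π/ω_d ⇒ ω_d = 7.21 rad/s; then ω_n = ω_d/√(1−ζ²) = 7.28 rad/s.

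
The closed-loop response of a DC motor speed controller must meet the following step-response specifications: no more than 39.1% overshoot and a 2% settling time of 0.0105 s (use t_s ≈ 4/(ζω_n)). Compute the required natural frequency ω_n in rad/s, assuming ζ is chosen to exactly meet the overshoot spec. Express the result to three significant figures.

From %OS = 100·exp(−πζ/√(1−ζ²)), invert to get ζ = −ln(OS)/√(π² + ln²(OS)) with OS = 0.391.
−ln 0.391 = 0.9390, so ζ = 0.9390/√(π² + 0.8818) = 0.286.
Then ω_n = 4/(ζ t_s) = 4/(0.286 × 0.0105) = 1330 rad/s.

ω_n ≈ 1330 rad/s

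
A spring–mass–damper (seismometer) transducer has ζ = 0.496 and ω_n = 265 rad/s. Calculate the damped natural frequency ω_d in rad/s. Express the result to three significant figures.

ω_d = ω_n√(1−ζ²) = 265·√0.754 = 230 rad/s.

ω_d ≈ 230 rad/s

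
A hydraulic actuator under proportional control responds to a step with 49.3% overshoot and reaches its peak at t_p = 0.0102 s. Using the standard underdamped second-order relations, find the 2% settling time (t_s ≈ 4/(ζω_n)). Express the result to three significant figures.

ζ from %OS: ζ = |ln 0.493|/√(π²+ln²0.493) = 0.220.
From t_p = π/ω_d, ω_d = π/0.0102 = 308 rad/s, so ω_n = ω_d/√(1−ζ²) = 316 rad/s.
t_s ≈ 4/(ζω_n) = 4/(0.220·316) = 0.0577 s.

t_s ≈ 0.0577 s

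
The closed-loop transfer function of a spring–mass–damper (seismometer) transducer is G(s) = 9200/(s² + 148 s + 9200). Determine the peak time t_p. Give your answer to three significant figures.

t_p ≈ 0.0515 s

Comparing the denominator to s² + 2ζω_n s + ω_n²: ω_n = √9200 = 95.9 rad/s, and 2ζω_n = 148 so ζ = 148/(2·95.9) = 0.772.
ω_d = ω_n√(1−ζ²) = 61.0 rad/s. Then t_p = π/ω_d = 0.0515 s.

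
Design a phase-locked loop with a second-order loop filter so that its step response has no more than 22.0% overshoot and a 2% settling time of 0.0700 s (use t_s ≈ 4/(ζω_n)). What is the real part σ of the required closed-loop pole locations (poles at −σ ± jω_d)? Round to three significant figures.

σ ≈ 57.1

The settling-time spec alone fixes σ = ζω_n = 4/t_s = 4/0.0700 = 57.1.
(Overshoot then fixes ζ = 0.434 and hence ω_d = σ·√(1−ζ²)/ζ = 119 rad/s.)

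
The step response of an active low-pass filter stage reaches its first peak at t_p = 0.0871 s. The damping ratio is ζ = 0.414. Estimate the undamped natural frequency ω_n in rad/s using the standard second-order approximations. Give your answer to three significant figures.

Peak time t_p = π/ω_d, so ω_d = π/t_p = π/0.0871 = 36.1 rad/s.
ω_n = ω_d/√(1−ζ²) = 36.1/√0.829 = 39.6 rad/s.

ω_n ≈ 39.6 rad/s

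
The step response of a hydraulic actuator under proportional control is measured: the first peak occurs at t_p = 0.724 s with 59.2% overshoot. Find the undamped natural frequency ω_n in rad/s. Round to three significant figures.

ω_n ≈ 4.40 rad/s

The overshoot fixes ζ = −ln(OS)/√(π²+ln²(OS)) = 0.165.
From t_p = π/ω_d, ω_d = π/0.724 = 4.34 rad/s, so ω_n = ω_d/√(1−ζ²) = 4.40 rad/s.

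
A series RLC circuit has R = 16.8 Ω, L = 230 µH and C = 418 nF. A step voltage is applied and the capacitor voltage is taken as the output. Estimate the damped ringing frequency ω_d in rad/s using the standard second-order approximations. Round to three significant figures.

For a series RLC circuit (capacitor voltage as output), ω_n = 1/√(LC) = 1/√(230 µH · 418 nF) = 102000 rad/s.
ζ = (R/2)·√(C/L) = (16.8/2)·√(418 nF/230 µH) = 0.358.
The damped frequency ω_d = ω_n√(1−ζ²) = 95200 rad/s.

ω_d ≈ 95200 rad/s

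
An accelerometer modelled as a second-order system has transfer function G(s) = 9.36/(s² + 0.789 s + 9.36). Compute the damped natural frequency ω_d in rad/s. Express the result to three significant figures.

Matching coefficients with s² + 2ζω_n s + ω_n² gives ω_n² = 9.36 ⇒ ω_n = 3.06 rad/s, and ζ = 0.789/(2ω_n) = 0.129.
The damped frequency ω_d = ω_n√(1−ζ²) = 3.03 rad/s.

ω_d ≈ 3.03 rad/s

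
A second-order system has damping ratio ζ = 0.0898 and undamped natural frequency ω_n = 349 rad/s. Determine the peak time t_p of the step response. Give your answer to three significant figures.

The damped frequency is ω_d = ω_n√(1−ζ²) = 349·√(1−0.00806) = 348 rad/s.
Peak time t_p = π/ω_d = π/348 = 0.00904 s.

t_p ≈ 0.00904 s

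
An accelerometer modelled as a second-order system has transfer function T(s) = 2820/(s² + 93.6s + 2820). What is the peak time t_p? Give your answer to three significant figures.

t_p ≈ 0.125 s

Matching coefficients with s² + 2ζω_n s + ω_n² gives ω_n² = 2820 ⇒ ω_n = 53.1 rad/s, and ζ = 93.6/(2ω_n) = 0.881.
The damped frequency ω_d = ω_n√(1−ζ²) = 25.1 rad/s. Then t_p = π/ω_d = 0.125 s.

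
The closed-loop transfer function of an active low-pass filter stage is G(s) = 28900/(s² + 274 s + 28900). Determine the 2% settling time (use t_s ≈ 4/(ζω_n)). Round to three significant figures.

ω_n = √28900 = 170 rad/s; ζ = 274/(2·170) = 0.806.
t_s ≈ 4/(ζω_n) = 4/(0.806·170) = 0.0292 s.

t_s ≈ 0.0292 s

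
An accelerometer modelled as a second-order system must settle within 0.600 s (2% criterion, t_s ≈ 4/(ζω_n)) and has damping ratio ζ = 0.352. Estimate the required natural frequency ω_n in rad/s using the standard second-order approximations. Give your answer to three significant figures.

ω_n ≈ 18.9 rad/s

Rearranging t_s ≈ 4/(ζω_n) gives ω_n = 4/(ζ·t_s) = 4/(0.352 × 0.600) = 18.9 rad/s.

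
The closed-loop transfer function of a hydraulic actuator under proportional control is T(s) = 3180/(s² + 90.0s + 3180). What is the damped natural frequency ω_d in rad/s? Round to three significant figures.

ω_n = √3180 = 56.4 rad/s; ζ = 90.0/(2·56.4) = 0.798.
The damped frequency ω_d = ω_n√(1−ζ²) = 34.0 rad/s.

ω_d ≈ 34.0 rad/s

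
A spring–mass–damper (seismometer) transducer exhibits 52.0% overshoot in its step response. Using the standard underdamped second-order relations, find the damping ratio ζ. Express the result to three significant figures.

From %OS = 100·exp(−πζ/√(1−ζ²)), invert to get ζ = −ln(OS)/√(π² + ln²(OS)) with OS = 0.520.
−ln 0.520 = 0.6539, so ζ = 0.6539/√(π² + 0.4276) = 0.204.

ζ ≈ 0.204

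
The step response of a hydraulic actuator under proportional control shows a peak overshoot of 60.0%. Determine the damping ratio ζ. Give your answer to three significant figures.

ζ ≈ 0.160

ζ = −ln(OS)/√(π² + (ln OS)²). With OS = 0.600, ln OS = −0.5108 and ζ = 0.5108/3.183 = 0.160.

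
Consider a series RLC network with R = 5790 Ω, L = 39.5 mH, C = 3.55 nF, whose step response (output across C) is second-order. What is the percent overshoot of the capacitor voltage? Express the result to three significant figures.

For a series RLC circuit (capacitor voltage as output), ω_n = 1/√(LC) = 1/√(39.5 mH · 3.55 nF) = 84400 rad/s.
ζ = (R/2)·√(C/L) = (5790/2)·√(3.55 nF/39.5 mH) = 0.868.
%OS = 100·exp(−πζ/√(1−ζ²)) = 0.413%.

%OS ≈ 0.413%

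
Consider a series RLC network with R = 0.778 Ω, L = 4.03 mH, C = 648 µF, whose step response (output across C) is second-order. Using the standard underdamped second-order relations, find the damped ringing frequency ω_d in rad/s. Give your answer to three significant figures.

ω_d ≈ 611 rad/s

For a series RLC circuit (capacitor voltage as output), ω_n = 1/√(LC) = 1/√(4.03 mH · 648 µF) = 619 rad/s.
ζ = (R/2)·√(C/L) = (0.778/2)·√(648 µF/4.03 mH) = 0.156.
ω_d = 619·√(1 − 0.156²) = 611 rad/s.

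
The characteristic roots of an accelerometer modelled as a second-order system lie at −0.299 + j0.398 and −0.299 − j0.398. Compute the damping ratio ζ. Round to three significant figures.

ζ ≈ 0.601

|pole| = ω_n = √(0.299² + 0.398²) = 0.498 rad/s; ζ = cos θ = σ/ω_n = 0.601.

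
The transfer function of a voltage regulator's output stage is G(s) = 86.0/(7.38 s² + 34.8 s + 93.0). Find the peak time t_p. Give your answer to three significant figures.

Dividing through by 7.38: denominator becomes s² + 4.715 s + 12.60.
So ω_n = √12.60 = 3.55 rad/s and ζ = 4.715/(2·3.55) = 0.664.
ω_d = 3.55·√(1 − 0.664²) = 2.65 rad/s. t_p = π/ω_d = 1.18 s.

t_p ≈ 1.18 s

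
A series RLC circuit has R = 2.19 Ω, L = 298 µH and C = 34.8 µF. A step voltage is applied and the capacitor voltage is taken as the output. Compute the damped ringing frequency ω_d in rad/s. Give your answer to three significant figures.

ω_d ≈ 9110 rad/s

For a series RLC circuit (capacitor voltage as output), ω_n = 1/√(LC) = 1/√(298 µH · 34.8 µF) = 9820 rad/s.
ζ = (R/2)·√(C/L) = (2.19/2)·√(34.8 µF/298 µH) = 0.374.
The damped frequency ω_d = ω_n√(1−ζ²) = 9110 rad/s.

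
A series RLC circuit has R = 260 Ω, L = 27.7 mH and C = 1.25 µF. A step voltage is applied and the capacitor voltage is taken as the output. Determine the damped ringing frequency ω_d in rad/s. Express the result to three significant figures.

ω_d ≈ 2620 rad/s

For a series RLC circuit (capacitor voltage as output), ω_n = 1/√(LC) = 1/√(27.7 mH · 1.25 µF) = 5370 rad/s.
ζ = (R/2)·√(C/L) = (260/2)·√(1.25 µF/27.7 mH) = 0.873.
ω_d = ω_n√(1−ζ²) = 2620 rad/s.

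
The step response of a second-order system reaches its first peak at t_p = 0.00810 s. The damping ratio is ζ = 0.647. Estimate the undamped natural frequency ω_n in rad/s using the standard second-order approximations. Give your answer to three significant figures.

ω_n ≈ 509 rad/s

Peak time t_p = π/ω_d, so ω_d = π/t_p = π/0.00810 = 388 rad/s.
ω_n = ω_d/√(1−ζ²) = 388/√0.581 = 509 rad/s.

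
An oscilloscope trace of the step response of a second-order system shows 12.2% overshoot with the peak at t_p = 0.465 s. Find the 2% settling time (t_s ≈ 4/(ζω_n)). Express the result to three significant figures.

The overshoot fixes ζ = −ln(OS)/√(π²+ln²(OS)) = 0.556.
t_p = π/ω_d ⇒ ω_d = 6.76 rad/s; then ω_n = ω_d/√(1−ζ²) = 8.13 rad/s.
t_s ≈ 4/(ζω_n) = 4/(0.556·8.13) = 0.884 s.

t_s ≈ 0.884 s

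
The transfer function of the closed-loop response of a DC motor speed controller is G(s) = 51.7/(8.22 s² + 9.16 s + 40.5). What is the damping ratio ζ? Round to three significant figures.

ζ ≈ 0.251

Dividing through by 8.22: denominator becomes s² + 1.114 s + 4.927.
So ω_n = √4.927 = 2.22 rad/s and ζ = 1.114/(2·2.22) = 0.251.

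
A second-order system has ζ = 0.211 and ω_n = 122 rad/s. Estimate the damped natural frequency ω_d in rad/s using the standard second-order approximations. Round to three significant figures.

ω_d ≈ 119 rad/s

ω_d = ω_n√(1−ζ²) = 122·√0.955 = 119 rad/s.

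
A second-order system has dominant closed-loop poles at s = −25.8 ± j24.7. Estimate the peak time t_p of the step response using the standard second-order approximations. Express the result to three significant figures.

t_p ≈ 0.127 s

t_p = π/ω_d with ω_d = 24.7 (the imaginary part), so t_p = 0.127 s.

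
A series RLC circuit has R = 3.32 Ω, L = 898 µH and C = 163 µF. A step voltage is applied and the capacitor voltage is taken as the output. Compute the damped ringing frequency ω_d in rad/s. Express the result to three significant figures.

For a series RLC circuit (capacitor voltage as output), ω_n = 1/√(LC) = 1/√(898 µH · 163 µF) = 2610 rad/s.
ζ = (R/2)·√(C/L) = (3.32/2)·√(163 µF/898 µH) = 0.707.
ω_d = 2610·√(1 − 0.707²) = 1850 rad/s.

ω_d ≈ 1850 rad/s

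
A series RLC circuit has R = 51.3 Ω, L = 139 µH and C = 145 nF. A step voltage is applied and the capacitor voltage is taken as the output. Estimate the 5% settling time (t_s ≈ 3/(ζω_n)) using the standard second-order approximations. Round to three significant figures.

t_s ≈ 0.0000163 s

For a series RLC circuit (capacitor voltage as output), ω_n = 1/√(LC) = 1/√(139 µH · 145 nF) = 223000 rad/s.
ζ = (R/2)·√(C/L) = (51.3/2)·√(145 nF/139 µH) = 0.828.
t_s ≈ 3/(ζω_n) = 0.0000163 s.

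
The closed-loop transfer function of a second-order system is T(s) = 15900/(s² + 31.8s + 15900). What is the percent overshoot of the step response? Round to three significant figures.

%OS ≈ 67.1%

ω_n = √15900 = 126 rad/s; ζ = 31.8/(2·126) = 0.126.
%OS = 100·exp(−πζ/√(1−ζ²)) = 67.1%.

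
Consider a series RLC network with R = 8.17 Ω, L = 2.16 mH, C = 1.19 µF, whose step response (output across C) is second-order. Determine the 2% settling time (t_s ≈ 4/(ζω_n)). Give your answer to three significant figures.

For a series RLC circuit (capacitor voltage as output), ω_n = 1/√(LC) = 1/√(2.16 mH · 1.19 µF) = 19700 rad/s.
ζ = (R/2)·√(C/L) = (8.17/2)·√(1.19 µF/2.16 mH) = 0.0959.
t_s ≈ 4/(ζω_n) = 0.00212 s.

t_s ≈ 0.00212 s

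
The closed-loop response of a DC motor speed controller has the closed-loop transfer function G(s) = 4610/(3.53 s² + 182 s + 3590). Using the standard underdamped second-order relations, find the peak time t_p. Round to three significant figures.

Dividing through by 3.53: denominator becomes s² + 51.56 s + 1017.
So ω_n = √1017 = 31.9 rad/s and ζ = 51.56/(2·31.9) = 0.808.
The damped frequency ω_d = ω_n√(1−ζ²) = 18.8 rad/s. t_p = π/ω_d = 0.167 s.

t_p ≈ 0.167 s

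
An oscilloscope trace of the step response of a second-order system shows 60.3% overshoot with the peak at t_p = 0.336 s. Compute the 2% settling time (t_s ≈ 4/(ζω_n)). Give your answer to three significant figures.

From the overshoot, ζ = −ln(OS)/√(π²+ln²(OS)) = 0.159.
t_p = π/ω_d ⇒ ω_d = 9.35 rad/s; then ω_n = ω_d/√(1−ζ²) = 9.47 rad/s.
t_s ≈ 4/(ζω_n) = 4/(0.159·9.47) = 2.66 s.

t_s ≈ 2.66 s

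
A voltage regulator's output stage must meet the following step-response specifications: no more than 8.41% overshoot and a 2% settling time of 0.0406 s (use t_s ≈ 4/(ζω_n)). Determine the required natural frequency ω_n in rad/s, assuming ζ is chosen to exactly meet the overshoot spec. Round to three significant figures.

From %OS = 100·exp(−πζ/√(1−ζ²)), invert to get ζ = −ln(OS)/√(π² + ln²(OS)) with OS = 0.0841.
−ln 0.0841 = 2.476, so ζ = 2.476/√(π² + 6.129) = 0.619.
Then ω_n = 4/(ζ t_s) = 4/(0.619 × 0.0406) = 159 rad/s.

ω_n ≈ 159 rad/s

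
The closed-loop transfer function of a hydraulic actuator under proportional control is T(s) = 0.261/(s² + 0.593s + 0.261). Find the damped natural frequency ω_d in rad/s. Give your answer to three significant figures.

ω_d ≈ 0.416 rad/s

Matching coefficients with s² + 2ζω_n s + ω_n² gives ω_n² = 0.261 ⇒ ω_n = 0.511 rad/s, and ζ = 0.593/(2ω_n) = 0.580.
The damped frequency ω_d = ω_n√(1−ζ²) = 0.416 rad/s.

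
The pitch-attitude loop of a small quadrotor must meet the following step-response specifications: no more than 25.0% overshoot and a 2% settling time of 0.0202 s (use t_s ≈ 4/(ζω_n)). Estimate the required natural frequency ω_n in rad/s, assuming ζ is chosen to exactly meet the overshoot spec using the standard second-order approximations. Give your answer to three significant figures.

Inverting the overshoot relation: ζ = |ln 0.250|/√(π² + ln²0.250) = 0.404.
Then ω_n = 4/(ζ t_s) = 4/(0.404 × 0.0202) = 490 rad/s.

ω_n ≈ 490 rad/s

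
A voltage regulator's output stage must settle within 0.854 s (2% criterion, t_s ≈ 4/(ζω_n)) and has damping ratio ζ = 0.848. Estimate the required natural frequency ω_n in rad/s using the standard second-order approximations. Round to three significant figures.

Rearranging t_s ≈ 4/(ζω_n) gives ω_n = 4/(ζ·t_s) = 4/(0.848 × 0.854) = 5.52 rad/s.

ω_n ≈ 5.52 rad/s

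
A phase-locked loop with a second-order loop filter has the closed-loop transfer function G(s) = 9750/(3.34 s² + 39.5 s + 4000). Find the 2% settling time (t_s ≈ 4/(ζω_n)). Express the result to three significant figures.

Dividing through by 3.34: denominator becomes s² + 11.83 s + 1198.
So ω_n = √1198 = 34.6 rad/s and ζ = 11.83/(2·34.6) = 0.171.
t_s ≈ 4/(ζω_n) = 0.676 s.

t_s ≈ 0.676 s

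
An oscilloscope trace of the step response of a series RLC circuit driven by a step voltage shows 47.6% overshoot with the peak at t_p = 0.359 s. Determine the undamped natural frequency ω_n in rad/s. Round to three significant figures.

ζ from %OS: ζ = |ln 0.476|/√(π²+ln²0.476) = 0.230.
t_p = π/ω_d ⇒ ω_d = 8.75 rad/s; then ω_n = ω_d/√(1−ζ²) = 8.99 rad/s.

ω_n ≈ 8.99 rad/s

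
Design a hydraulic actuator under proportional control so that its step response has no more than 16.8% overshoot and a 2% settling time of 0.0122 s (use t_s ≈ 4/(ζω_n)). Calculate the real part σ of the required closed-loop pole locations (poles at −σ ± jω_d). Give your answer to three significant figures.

The settling-time spec alone fixes σ = ζω_n = 4/t_s = 4/0.0122 = 328.
(Overshoot then fixes ζ = 0.494 and hence ω_d = σ·√(1−ζ²)/ζ = 577 rad/s.)

σ ≈ 328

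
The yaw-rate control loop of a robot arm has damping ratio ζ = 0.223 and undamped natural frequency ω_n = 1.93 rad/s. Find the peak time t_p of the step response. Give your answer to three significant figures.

t_p ≈ 1.67 s

The damped frequency is ω_d = ω_n√(1−ζ²) = 1.93·√(1−0.0497) = 1.88 rad/s.
Peak time t_p = π/ω_d = π/1.88 = 1.67 s.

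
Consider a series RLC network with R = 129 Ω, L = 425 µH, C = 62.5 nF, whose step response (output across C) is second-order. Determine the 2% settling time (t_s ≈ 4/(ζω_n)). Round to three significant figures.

For a series RLC circuit (capacitor voltage as output), ω_n = 1/√(LC) = 1/√(425 µH · 62.5 nF) = 194000 rad/s.
ζ = (R/2)·√(C/L) = (129/2)·√(62.5 nF/425 µH) = 0.782.
t_s ≈ 4/(ζω_n) = 0.0000264 s.

t_s ≈ 0.0000264 s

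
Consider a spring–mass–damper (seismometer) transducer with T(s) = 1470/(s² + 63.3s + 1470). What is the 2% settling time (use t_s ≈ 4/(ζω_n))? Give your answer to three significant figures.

ω_n = √1470 = 38.3 rad/s; ζ = 63.3/(2·38.3) = 0.825.
t_s ≈ 4/(ζω_n) = 4/(0.825·38.3) = 0.126 s.

t_s ≈ 0.126 s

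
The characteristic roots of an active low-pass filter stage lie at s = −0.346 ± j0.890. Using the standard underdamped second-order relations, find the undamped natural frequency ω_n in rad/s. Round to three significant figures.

The poles are at −σ ± jω_d with σ = 0.346 and ω_d = 0.890, so ω_n = √(σ²+ω_d²) = 0.955 rad/s and ζ = σ/ω_n = 0.362.

ω_n ≈ 0.955 rad/s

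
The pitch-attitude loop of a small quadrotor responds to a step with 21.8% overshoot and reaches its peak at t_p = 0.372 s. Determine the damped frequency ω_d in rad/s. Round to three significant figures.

ω_d ≈ 8.45 rad/s

t_p = π/ω_d, so ω_d = π/0.372 = 8.45 rad/s.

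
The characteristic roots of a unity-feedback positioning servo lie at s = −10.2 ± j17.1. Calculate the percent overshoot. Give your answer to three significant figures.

With σ = 10.2, ω_d = 17.1: ω_n = √(σ²+ω_d²) = 19.9 rad/s, ζ = σ/ω_n = 0.512.
%OS = 100·exp(−πζ/√(1−ζ²)) = 15.4%.

%OS ≈ 15.4%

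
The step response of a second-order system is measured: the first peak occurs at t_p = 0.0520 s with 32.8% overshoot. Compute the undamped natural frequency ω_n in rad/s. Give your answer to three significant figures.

ζ from %OS: ζ = |ln 0.328|/√(π²+ln²0.328) = 0.334.
t_p = π/ω_d ⇒ ω_d = 60.4 rad/s; then ω_n = ω_d/√(1−ζ²) = 64.1 rad/s.

ω_n ≈ 64.1 rad/s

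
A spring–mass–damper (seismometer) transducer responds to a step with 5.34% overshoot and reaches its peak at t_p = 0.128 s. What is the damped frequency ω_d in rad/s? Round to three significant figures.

ω_d ≈ 24.5 rad/s

t_p = π/ω_d, so ω_d = π/0.128 = 24.5 rad/s.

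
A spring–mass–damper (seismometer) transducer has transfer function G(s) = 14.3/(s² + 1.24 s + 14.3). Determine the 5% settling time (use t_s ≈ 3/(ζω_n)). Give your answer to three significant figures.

t_s ≈ 4.84 s

Comparing the denominator to s² + 2ζω_n s + ω_n²: ω_n = √14.3 = 3.78 rad/s, and 2ζω_n = 1.24 so ζ = 1.24/(2·3.78) = 0.164.
t_s ≈ 3/(ζω_n) = 3/(0.164·3.78) = 4.84 s.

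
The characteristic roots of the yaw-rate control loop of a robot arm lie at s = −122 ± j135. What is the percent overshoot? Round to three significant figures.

The poles are at −σ ± jω_d with σ = 122 and ω_d = 135, so ω_n = √(σ²+ω_d²) = 182 rad/s and ζ = σ/ω_n = 0.670.
%OS = 100·exp(−πζ/√(1−ζ²)) = 5.85%.

%OS ≈ 5.85%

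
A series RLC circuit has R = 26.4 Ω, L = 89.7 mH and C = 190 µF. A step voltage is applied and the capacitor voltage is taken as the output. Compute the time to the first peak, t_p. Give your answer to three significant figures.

For a series RLC circuit (capacitor voltage as output), ω_n = 1/√(LC) = 1/√(89.7 mH · 190 µF) = 242 rad/s.
ζ = (R/2)·√(C/L) = (26.4/2)·√(190 µF/89.7 mH) = 0.608.
ω_d = ω_n√(1−ζ²) = 192 rad/s. t_p = π/ω_d = 0.0163 s.

t_p ≈ 0.0163 s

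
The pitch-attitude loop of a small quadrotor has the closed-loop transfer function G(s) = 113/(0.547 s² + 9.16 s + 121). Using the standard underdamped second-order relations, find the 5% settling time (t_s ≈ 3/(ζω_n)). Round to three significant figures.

t_s ≈ 0.358 s

Dividing through by 0.547: denominator becomes s² + 16.75 s + 221.2.
So ω_n = √221.2 = 14.9 rad/s and ζ = 16.75/(2·14.9) = 0.563.
t_s ≈ 3/(ζω_n) = 0.358 s.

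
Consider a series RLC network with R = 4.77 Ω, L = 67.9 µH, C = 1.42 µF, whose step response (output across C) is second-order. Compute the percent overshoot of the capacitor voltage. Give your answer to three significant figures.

For a series RLC circuit (capacitor voltage as output), ω_n = 1/√(LC) = 1/√(67.9 µH · 1.42 µF) = 102000 rad/s.
ζ = (R/2)·√(C/L) = (4.77/2)·√(1.42 µF/67.9 µH) = 0.345.
%OS = 100·exp(−πζ/√(1−ζ²)) = 31.5%.

%OS ≈ 31.5%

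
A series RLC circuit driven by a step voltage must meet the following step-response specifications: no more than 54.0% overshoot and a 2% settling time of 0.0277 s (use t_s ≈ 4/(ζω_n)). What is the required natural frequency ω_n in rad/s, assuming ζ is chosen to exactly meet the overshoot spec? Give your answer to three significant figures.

ω_n ≈ 750 rad/s

Inverting the overshoot relation: ζ = |ln 0.540|/√(π² + ln²0.540) = 0.192.
From t_s ≈ 4/(ζω_n): ω_n = 4/(ζ·t_s) = 4/(0.192·0.0277) = 750 rad/s.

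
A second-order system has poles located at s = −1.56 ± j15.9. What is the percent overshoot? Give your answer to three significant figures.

|pole| = ω_n = √(1.56² + 15.9²) = 16.0 rad/s; ζ = cos θ = σ/ω_n = 0.0976.
Overshoot: exp(−π·0.0976/√(1−0.0976²)) = 0.735, i.e. 73.5%.

%OS ≈ 73.5%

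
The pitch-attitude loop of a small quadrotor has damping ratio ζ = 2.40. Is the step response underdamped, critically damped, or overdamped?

Since ζ = 2.40 > 1, the system is overdamped.

overdamped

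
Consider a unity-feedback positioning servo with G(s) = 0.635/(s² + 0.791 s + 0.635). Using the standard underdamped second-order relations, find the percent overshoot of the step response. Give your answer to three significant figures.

%OS ≈ 16.6%

Comparing the denominator to s² + 2ζω_n s + ω_n²: ω_n = √0.635 = 0.797 rad/s, and 2ζω_n = 0.791 so ζ = 0.791/(2·0.797) = 0.496.
Overshoot: exp(−π·0.496/√(1−0.496²)) = 0.166, i.e. 16.6%.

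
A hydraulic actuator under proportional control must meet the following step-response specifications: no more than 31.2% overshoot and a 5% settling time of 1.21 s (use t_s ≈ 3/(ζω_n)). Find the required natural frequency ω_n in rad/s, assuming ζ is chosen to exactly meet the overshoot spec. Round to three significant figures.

ω_n ≈ 7.13 rad/s

ζ = −ln(OS)/√(π² + (ln OS)²). With OS = 0.312, ln OS = −1.165 and ζ = 1.165/3.351 = 0.348.
From t_s ≈ 3/(ζω_n): ω_n = 3/(ζ·t_s) = 3/(0.348·1.21) = 7.13 rad/s.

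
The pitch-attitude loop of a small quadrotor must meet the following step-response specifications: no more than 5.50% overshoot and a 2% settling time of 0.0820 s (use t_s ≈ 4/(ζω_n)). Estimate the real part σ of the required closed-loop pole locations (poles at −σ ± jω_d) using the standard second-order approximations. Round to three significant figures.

The settling-time spec alone fixes σ = ζω_n = 4/t_s = 4/0.0820 = 48.8.
(Overshoot then fixes ζ = 0.678 and hence ω_d = σ·√(1−ζ²)/ζ = 52.8 rad/s.)

σ ≈ 48.8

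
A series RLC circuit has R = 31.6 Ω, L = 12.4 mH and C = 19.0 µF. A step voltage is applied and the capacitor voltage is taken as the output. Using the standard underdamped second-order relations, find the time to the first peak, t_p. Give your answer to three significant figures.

For a series RLC circuit (capacitor voltage as output), ω_n = 1/√(LC) = 1/√(12.4 mH · 19.0 µF) = 2060 rad/s.
ζ = (R/2)·√(C/L) = (31.6/2)·√(19.0 µF/12.4 mH) = 0.618.
The damped frequency ω_d = ω_n√(1−ζ²) = 1620 rad/s. t_p = π/ω_d = 0.00194 s.

t_p ≈ 0.00194 s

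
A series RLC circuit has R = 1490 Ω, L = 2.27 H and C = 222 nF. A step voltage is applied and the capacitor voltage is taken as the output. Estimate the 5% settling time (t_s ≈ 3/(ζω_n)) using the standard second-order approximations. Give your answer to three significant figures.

For a series RLC circuit (capacitor voltage as output), ω_n = 1/√(LC) = 1/√(2.27 H · 222 nF) = 1410 rad/s.
ζ = (R/2)·√(C/L) = (1490/2)·√(222 nF/2.27 H) = 0.233.
t_s ≈ 3/(ζω_n) = 0.00914 s.

t_s ≈ 0.00914 s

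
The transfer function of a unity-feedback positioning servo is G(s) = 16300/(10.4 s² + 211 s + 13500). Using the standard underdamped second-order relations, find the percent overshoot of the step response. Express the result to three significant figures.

Dividing through by 10.4: denominator becomes s² + 20.29 s + 1298.
So ω_n = √1298 = 36.0 rad/s and ζ = 20.29/(2·36.0) = 0.282.
Overshoot: exp(−π·0.282/√(1−0.282²)) = 0.398, i.e. 39.8%.

%OS ≈ 39.8%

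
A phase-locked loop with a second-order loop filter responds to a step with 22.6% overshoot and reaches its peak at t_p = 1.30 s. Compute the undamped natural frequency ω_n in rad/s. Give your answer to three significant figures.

From the overshoot, ζ = −ln(OS)/√(π²+ln²(OS)) = 0.428.
t_p = π/ω_d ⇒ ω_d = 2.42 rad/s; then ω_n = ω_d/√(1−ζ²) = 2.67 rad/s.

ω_n ≈ 2.67 rad/s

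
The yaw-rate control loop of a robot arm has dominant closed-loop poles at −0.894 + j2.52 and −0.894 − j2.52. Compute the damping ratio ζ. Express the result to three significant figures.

The poles are at −σ ± jω_d with σ = 0.894 and ω_d = 2.52, so ω_n = √(σ²+ω_d²) = 2.67 rad/s and ζ = σ/ω_n = 0.334.

ζ ≈ 0.334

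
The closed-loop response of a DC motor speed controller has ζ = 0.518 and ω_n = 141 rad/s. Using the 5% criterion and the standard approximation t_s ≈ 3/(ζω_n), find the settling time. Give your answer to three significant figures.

t_s ≈ 0.0411 s

t_s ≈ 3/(ζω_n) = 3/(0.518 × 141) = 0.0411 s.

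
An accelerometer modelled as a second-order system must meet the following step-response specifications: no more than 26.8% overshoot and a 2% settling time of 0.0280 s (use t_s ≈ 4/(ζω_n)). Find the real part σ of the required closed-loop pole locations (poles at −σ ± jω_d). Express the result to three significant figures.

The settling-time spec alone fixes σ = ζω_n = 4/t_s = 4/0.0280 = 143.
(Overshoot then fixes ζ = 0.387 and hence ω_d = σ·√(1−ζ²)/ζ = 341 rad/s.)

σ ≈ 143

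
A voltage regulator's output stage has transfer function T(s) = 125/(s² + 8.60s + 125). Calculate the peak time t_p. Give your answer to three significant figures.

t_p ≈ 0.304 s

Comparing the denominator to s² + 2ζω_n s + ω_n²: ω_n = √125 = 11.2 rad/s, and 2ζω_n = 8.60 so ζ = 8.60/(2·11.2) = 0.385.
ω_d = 11.2·√(1 − 0.385²) = 10.3 rad/s. Then t_p = π/ω_d = 0.304 s.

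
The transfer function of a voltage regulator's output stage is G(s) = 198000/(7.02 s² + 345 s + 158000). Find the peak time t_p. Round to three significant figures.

t_p ≈ 0.0212 s

Dividing through by 7.02: denominator becomes s² + 49.15 s + 22510.
So ω_n = √22510 = 150 rad/s and ζ = 49.15/(2·150) = 0.164.
ω_d = 150·√(1 − 0.164²) = 148 rad/s. t_p = π/ω_d = 0.0212 s.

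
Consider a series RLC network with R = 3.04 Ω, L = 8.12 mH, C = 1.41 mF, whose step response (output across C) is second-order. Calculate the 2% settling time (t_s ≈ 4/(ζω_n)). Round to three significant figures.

t_s ≈ 0.0214 s

For a series RLC circuit (capacitor voltage as output), ω_n = 1/√(LC) = 1/√(8.12 mH · 1.41 mF) = 296 rad/s.
ζ = (R/2)·√(C/L) = (3.04/2)·√(1.41 mF/8.12 mH) = 0.633.
t_s ≈ 4/(ζω_n) = 0.0214 s.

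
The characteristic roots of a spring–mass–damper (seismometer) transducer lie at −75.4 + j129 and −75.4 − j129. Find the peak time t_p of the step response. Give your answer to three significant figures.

t_p ≈ 0.0244 s

t_p = π/ω_d with ω_d = 129 (the imaginary part), so t_p = 0.0244 s.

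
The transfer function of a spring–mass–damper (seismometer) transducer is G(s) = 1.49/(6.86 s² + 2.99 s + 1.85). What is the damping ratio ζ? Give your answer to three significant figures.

Dividing through by 6.86: denominator becomes s² + 0.4359 s + 0.2697.
So ω_n = √0.2697 = 0.519 rad/s and ζ = 0.4359/(2·0.519) = 0.420.

ζ ≈ 0.420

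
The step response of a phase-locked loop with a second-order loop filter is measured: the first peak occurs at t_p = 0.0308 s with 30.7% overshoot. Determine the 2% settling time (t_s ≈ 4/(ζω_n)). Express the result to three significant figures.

The overshoot fixes ζ = −ln(OS)/√(π²+ln²(OS)) = 0.352.
From t_p = π/ω_d, ω_d = π/0.0308 = 102 rad/s, so ω_n = ω_d/√(1−ζ²) = 109 rad/s.
t_s ≈ 4/(ζω_n) = 4/(0.352·109) = 0.104 s.

t_s ≈ 0.104 s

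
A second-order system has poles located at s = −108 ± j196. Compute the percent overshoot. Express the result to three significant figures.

%OS ≈ 17.7%

With σ = 108, ω_d = 196: ω_n = √(σ²+ω_d²) = 224 rad/s, ζ = σ/ω_n = 0.483.
%OS = 100·exp(−πζ/√(1−ζ²)) = 17.7%.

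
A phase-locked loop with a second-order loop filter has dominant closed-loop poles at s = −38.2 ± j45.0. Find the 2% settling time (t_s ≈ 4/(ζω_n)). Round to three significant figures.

For poles at −σ ± jω_d, ζω_n = σ = 38.2, so t_s ≈ 4/σ = 0.105 s.

t_s ≈ 0.105 s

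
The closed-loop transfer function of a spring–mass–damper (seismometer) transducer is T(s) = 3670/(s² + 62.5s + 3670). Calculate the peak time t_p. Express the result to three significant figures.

Comparing the denominator to s² + 2ζω_n s + ω_n²: ω_n = √3670 = 60.6 rad/s, and 2ζω_n = 62.5 so ζ = 62.5/(2·60.6) = 0.516.
ω_d = 60.6·√(1 − 0.516²) = 51.9 rad/s. Then t_p = π/ω_d = 0.0605 s.

t_p ≈ 0.0605 s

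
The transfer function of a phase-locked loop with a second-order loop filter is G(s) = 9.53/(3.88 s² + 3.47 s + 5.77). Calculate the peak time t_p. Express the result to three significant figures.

t_p ≈ 2.77 s

Dividing through by 3.88: denominator becomes s² + 0.8943 s + 1.487.
So ω_n = √1.487 = 1.22 rad/s and ζ = 0.8943/(2·1.22) = 0.367.
ω_d = 1.22·√(1 − 0.367²) = 1.13 rad/s. t_p = π/ω_d = 2.77 s.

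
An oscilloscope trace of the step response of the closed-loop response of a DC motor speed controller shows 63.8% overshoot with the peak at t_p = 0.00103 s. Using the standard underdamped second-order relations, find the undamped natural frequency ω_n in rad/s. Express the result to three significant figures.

From the overshoot, ζ = −ln(OS)/√(π²+ln²(OS)) = 0.142.
t_p = π/ω_d ⇒ ω_d = 3050 rad/s; then ω_n = ω_d/√(1−ζ²) = 3080 rad/s.

ω_n ≈ 3080 rad/s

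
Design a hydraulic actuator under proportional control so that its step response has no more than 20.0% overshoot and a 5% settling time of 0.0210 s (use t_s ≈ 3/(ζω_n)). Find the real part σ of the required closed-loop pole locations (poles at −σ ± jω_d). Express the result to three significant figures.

σ ≈ 143

The settling-time spec alone fixes σ = ζω_n = 3/t_s = 3/0.0210 = 143.
(Overshoot then fixes ζ = 0.456 and hence ω_d = σ·√(1−ζ²)/ζ = 279 rad/s.)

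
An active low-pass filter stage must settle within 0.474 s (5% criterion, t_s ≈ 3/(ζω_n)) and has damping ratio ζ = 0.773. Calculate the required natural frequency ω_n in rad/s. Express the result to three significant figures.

ω_n ≈ 8.19 rad/s

Rearranging t_s ≈ 3/(ζω_n) gives ω_n = 3/(ζ·t_s) = 3/(0.773 × 0.474) = 8.19 rad/s.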